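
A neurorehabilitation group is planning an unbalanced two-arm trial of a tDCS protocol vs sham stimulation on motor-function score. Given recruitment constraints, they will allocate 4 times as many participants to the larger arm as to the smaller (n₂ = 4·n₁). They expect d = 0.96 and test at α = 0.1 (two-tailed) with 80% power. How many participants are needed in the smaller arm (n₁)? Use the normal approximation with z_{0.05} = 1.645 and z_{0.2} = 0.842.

With allocation ratio k = n₂/n₁ = 4, Var(x̄₁−x̄₂) = σ²(1/n₁ + 1/(k·n₁)) = σ²·(k+1)/(k·n₁).
So n₁ = (1 + 1/k)·((z_{α/2} + z_β)/d)² = 1.250 × (2.487/0.96)².
n₁ = 1.250 × 6.71 = 8.4.
Round up: n₁ = 9, giving n₂ = 4 × 9 = 36.

n₁ = 9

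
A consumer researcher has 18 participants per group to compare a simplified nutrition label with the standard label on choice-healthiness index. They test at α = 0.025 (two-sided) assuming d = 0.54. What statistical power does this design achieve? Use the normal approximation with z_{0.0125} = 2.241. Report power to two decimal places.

power ≈ 0.27

For two equal groups, power = Φ(d·√(n/2) − z_{α/2}).
d·√(n/2) = 0.54 × √(18/2) = 0.54 × 3.000 = 1.620.
z_β = 1.620 − 2.241 = -0.621.
Power = Φ(-0.621) = 0.267.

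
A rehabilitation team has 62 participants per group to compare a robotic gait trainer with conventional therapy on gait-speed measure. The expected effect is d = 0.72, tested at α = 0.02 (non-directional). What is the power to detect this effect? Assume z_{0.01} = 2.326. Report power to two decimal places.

For two equal groups, power = Φ(d·√(n/2) − z_{α/2}).
d·√(n/2) = 0.72 × √(62/2) = 0.72 × 5.568 = 4.009.
z_β = 4.009 − 2.326 = 1.683.
Power = Φ(1.683) = 0.954.

power ≈ 0.95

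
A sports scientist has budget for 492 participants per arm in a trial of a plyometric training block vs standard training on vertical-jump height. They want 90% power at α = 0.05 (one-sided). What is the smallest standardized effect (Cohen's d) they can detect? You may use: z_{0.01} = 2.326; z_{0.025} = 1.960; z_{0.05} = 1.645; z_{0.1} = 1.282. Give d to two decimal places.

For two independent groups of n = 492 each: d_min = (z_{α} + z_β)·√(2/n).
z-sum = 1.645 + 1.282 = 2.927.
d_min = 2.927 × √(2/492) = 2.927 × 0.0638 = 0.187.

d_min ≈ 0.19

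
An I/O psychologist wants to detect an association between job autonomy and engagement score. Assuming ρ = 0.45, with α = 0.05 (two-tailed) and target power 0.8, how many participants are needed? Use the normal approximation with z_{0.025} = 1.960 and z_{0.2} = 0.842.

n = 37

Fisher's z: C = ½·ln((1+r)/(1−r)) = ½·ln(2.6364) = 0.4847.
n = ((z_{α/2} + z_β)/C)² + 3.
(1.960 + 0.842) / 0.4847 = 2.802 / 0.4847 = 5.781.
n = 5.781² + 3 = 33.42 + 3 = 36.4.
Round up.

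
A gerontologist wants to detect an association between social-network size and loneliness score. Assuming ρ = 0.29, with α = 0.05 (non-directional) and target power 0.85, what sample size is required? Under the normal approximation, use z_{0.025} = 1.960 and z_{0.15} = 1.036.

n = 104

Fisher's z: C = ½·ln((1+r)/(1−r)) = ½·ln(1.8169) = 0.2986.
n = ((z_{α/2} + z_β)/C)² + 3.
(1.960 + 1.036) / 0.2986 = 2.996 / 0.2986 = 10.033.
n = 10.033² + 3 = 100.67 + 3 = 103.7.
Round up.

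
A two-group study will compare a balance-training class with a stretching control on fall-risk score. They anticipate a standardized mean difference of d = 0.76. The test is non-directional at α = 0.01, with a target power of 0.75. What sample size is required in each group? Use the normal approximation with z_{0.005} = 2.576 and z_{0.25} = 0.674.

n = 37 per group

For two independent groups with equal n: n = 2·((z_{α/2} + z_β) / d)².
z_{α/2} + z_β = 2.576 + 0.674 = 3.250.
n = 2 × (3.250 / 0.76)² = 2 × 4.276² = 2 × 18.29 = 36.6.
Round up to the next whole participant.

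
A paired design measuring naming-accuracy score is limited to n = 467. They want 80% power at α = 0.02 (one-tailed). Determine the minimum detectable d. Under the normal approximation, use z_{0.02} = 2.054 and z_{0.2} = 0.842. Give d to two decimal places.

For a single sample (or paired design) of n = 467: d_min = (z_{α} + z_β)/√n.
z-sum = 2.054 + 0.842 = 2.896.
d_min = 2.896 / √467 = 2.896 / 21.610 = 0.134.

d_min ≈ 0.13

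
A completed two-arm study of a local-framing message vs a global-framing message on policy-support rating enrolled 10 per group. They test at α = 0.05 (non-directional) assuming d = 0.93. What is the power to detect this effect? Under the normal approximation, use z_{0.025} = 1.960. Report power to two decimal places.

For two equal groups, power = Φ(d·√(n/2) − z_{α/2}).
d·√(n/2) = 0.93 × √(10/2) = 0.93 × 2.236 = 2.080.
z_β = 2.080 − 1.960 = 0.120.
Power = Φ(0.120) = 0.548.

power ≈ 0.55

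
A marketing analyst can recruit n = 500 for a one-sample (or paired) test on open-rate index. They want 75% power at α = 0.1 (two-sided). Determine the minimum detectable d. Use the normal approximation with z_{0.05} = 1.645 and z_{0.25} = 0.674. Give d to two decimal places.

d_min ≈ 0.10

For a single sample (or paired design) of n = 500: d_min = (z_{α/2} + z_β)/√n.
z-sum = 1.645 + 0.674 = 2.319.
d_min = 2.319 / √500 = 2.319 / 22.361 = 0.104.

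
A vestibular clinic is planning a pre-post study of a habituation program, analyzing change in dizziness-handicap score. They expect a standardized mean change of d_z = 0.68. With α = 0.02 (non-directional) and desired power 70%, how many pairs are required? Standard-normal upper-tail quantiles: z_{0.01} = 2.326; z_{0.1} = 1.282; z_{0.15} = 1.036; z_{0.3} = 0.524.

For a paired (one-sample on differences) test: n = ((z_{α/2} + z_β) / d)².
z_{α/2} + z_β = 2.326 + 0.524 = 2.850.
n = (2.850 / 0.68)² = 4.191² = 17.57.
Round up.

n = 18 pairs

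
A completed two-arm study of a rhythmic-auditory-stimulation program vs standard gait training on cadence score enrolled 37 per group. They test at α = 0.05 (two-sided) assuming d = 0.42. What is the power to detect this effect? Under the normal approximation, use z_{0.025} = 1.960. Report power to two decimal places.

power ≈ 0.44

For two equal groups, power = Φ(d·√(n/2) − z_{α/2}).
d·√(n/2) = 0.42 × √(37/2) = 0.42 × 4.301 = 1.806.
z_β = 1.806 − 1.960 = -0.154.
Power = Φ(-0.154) = 0.439.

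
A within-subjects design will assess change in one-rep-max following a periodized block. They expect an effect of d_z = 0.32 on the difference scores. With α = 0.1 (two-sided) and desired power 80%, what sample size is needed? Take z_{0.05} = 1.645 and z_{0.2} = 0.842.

For a paired (one-sample on differences) test: n = ((z_{α/2} + z_β) / d)².
z_{α/2} + z_β = 1.645 + 0.842 = 2.487.
n = (2.487 / 0.32)² = 7.772² = 60.40.
Round up.

n = 61 pairs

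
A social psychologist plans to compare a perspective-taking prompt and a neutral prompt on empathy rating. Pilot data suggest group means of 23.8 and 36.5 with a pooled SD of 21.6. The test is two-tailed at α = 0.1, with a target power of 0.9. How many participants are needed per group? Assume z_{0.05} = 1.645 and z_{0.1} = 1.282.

n = 50 per group

Cohen's d = |M₁ − M₂| / SD_pooled = |23.8 − 36.5| / 21.6 = 12.7 / 21.6 = 0.588.
For two independent groups with equal n: n = 2·((z_{α/2} + z_β) / d)².
z_{α/2} + z_β = 1.645 + 1.282 = 2.927.
n = 2 × (2.927 / 0.588)² = 2 × 4.978² = 2 × 24.78 = 49.6.
Round up to the next whole participant.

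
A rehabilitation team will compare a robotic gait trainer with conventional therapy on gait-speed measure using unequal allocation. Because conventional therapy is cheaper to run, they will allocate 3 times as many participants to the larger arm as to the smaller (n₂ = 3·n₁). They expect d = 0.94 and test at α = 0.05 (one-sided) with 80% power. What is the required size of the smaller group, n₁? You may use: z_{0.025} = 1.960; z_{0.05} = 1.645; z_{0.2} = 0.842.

n₁ = 10

With allocation ratio k = n₂/n₁ = 3, Var(x̄₁−x̄₂) = σ²(1/n₁ + 1/(k·n₁)) = σ²·(k+1)/(k·n₁).
So n₁ = (1 + 1/k)·((z_{α} + z_β)/d)² = 1.333 × (2.487/0.94)².
n₁ = 1.333 × 7.00 = 9.3.
Round up: n₁ = 10, giving n₂ = 3 × 10 = 30.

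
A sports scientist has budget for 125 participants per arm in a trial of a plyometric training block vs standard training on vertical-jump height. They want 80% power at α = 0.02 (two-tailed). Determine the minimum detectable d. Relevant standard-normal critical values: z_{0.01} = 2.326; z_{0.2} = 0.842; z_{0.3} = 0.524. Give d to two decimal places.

d_min ≈ 0.40

For two independent groups of n = 125 each: d_min = (z_{α/2} + z_β)·√(2/n).
z-sum = 2.326 + 0.842 = 3.168.
d_min = 3.168 × √(2/125) = 3.168 × 0.1265 = 0.401.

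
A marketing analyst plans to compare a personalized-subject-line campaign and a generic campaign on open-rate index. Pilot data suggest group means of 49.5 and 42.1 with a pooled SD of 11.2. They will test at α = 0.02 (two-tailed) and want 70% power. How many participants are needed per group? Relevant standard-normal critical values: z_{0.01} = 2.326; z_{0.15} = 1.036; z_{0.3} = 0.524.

n = 38 per group

Cohen's d = |M₁ − M₂| / SD_pooled = |49.5 − 42.1| / 11.2 = 7.4 / 11.2 = 0.661.
For two independent groups with equal n: n = 2·((z_{α/2} + z_β) / d)².
z_{α/2} + z_β = 2.326 + 0.524 = 2.850.
n = 2 × (2.850 / 0.661)² = 2 × 4.312² = 2 × 18.59 = 37.2.
Round up to the next whole participant.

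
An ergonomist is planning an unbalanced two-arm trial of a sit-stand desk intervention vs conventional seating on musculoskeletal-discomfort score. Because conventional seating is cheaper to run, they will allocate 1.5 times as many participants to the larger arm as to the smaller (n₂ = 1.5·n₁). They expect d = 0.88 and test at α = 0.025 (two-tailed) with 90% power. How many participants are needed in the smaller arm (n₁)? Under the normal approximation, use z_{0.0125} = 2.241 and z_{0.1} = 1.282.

n₁ = 27

With allocation ratio k = n₂/n₁ = 1.5, Var(x̄₁−x̄₂) = σ²(1/n₁ + 1/(k·n₁)) = σ²·(k+1)/(k·n₁).
So n₁ = (1 + 1/k)·((z_{α/2} + z_β)/d)² = 1.667 × (3.523/0.88)².
n₁ = 1.667 × 16.03 = 26.7.
Round up: n₁ = 27, giving n₂ = ⌈1.5 × 27⌉ = ⌈40.5⌉ = 41.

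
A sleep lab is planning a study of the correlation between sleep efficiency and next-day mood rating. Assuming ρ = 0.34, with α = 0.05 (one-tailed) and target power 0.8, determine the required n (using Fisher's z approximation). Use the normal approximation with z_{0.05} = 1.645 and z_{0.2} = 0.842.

n = 53

Fisher's z: C = ½·ln((1+r)/(1−r)) = ½·ln(2.0303) = 0.3541.
n = ((z_{α} + z_β)/C)² + 3.
(1.645 + 0.842) / 0.3541 = 2.487 / 0.3541 = 7.023.
n = 7.023² + 3 = 49.33 + 3 = 52.3.
Round up.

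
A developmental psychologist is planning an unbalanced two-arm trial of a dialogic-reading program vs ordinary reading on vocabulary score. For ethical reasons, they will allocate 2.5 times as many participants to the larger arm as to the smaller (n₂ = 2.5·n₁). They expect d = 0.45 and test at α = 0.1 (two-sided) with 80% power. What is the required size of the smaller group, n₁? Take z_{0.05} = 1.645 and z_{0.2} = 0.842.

n₁ = 43

With allocation ratio k = n₂/n₁ = 2.5, Var(x̄₁−x̄₂) = σ²(1/n₁ + 1/(k·n₁)) = σ²·(k+1)/(k·n₁).
So n₁ = (1 + 1/k)·((z_{α/2} + z_β)/d)² = 1.400 × (2.487/0.45)².
n₁ = 1.400 × 30.54 = 42.8.
Round up: n₁ = 43, giving n₂ = ⌈2.5 × 43⌉ = ⌈107.5⌉ = 108.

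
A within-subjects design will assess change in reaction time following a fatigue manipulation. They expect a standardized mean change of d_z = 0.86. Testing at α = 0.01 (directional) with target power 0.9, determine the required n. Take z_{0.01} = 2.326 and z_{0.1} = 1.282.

n = 18 pairs

For a paired (one-sample on differences) test: n = ((z_{α} + z_β) / d)².
z_{α} + z_β = 2.326 + 1.282 = 3.608.
n = (3.608 / 0.86)² = 4.195² = 17.60.
Round up.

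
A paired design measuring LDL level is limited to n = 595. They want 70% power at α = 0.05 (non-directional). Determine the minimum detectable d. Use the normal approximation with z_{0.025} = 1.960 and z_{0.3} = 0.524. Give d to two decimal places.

d_min ≈ 0.10

For a single sample (or paired design) of n = 595: d_min = (z_{α/2} + z_β)/√n.
z-sum = 1.960 + 0.524 = 2.484.
d_min = 2.484 / √595 = 2.484 / 24.393 = 0.102.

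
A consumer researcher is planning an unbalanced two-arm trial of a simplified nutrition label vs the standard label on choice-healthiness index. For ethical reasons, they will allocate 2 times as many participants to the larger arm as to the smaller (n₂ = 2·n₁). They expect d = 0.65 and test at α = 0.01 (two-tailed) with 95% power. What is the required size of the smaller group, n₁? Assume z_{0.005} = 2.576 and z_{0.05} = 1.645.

n₁ = 64

With allocation ratio k = n₂/n₁ = 2, Var(x̄₁−x̄₂) = σ²(1/n₁ + 1/(k·n₁)) = σ²·(k+1)/(k·n₁).
So n₁ = (1 + 1/k)·((z_{α/2} + z_β)/d)² = 1.500 × (4.221/0.65)².
n₁ = 1.500 × 42.17 = 63.3.
Round up: n₁ = 64, giving n₂ = 2 × 64 = 128.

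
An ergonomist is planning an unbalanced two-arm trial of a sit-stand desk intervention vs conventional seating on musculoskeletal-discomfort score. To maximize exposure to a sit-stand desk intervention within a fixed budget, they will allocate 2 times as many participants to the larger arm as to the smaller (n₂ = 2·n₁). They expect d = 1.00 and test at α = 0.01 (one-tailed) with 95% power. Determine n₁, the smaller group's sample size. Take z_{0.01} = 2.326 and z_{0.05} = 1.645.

With allocation ratio k = n₂/n₁ = 2, Var(x̄₁−x̄₂) = σ²(1/n₁ + 1/(k·n₁)) = σ²·(k+1)/(k·n₁).
So n₁ = (1 + 1/k)·((z_{α} + z_β)/d)² = 1.500 × (3.971/1.00)².
n₁ = 1.500 × 15.77 = 23.7.
Round up: n₁ = 24, giving n₂ = 2 × 24 = 48.

n₁ = 24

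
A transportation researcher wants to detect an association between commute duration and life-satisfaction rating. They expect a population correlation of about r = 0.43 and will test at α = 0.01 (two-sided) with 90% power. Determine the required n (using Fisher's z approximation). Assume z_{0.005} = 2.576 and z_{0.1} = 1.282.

Fisher's z: C = ½·ln((1+r)/(1−r)) = ½·ln(2.5088) = 0.4599.
n = ((z_{α/2} + z_β)/C)² + 3.
(2.576 + 1.282) / 0.4599 = 3.858 / 0.4599 = 8.389.
n = 8.389² + 3 = 70.37 + 3 = 73.4.
Round up.

n = 74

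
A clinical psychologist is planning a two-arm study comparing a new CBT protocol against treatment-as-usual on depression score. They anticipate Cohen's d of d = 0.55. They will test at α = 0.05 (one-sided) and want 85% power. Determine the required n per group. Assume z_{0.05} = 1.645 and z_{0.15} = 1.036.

For two independent groups with equal n: n = 2·((z_{α} + z_β) / d)².
z_{α} + z_β = 1.645 + 1.036 = 2.681.
n = 2 × (2.681 / 0.55)² = 2 × 4.875² = 2 × 23.76 = 47.5.
Round up to the next whole participant.

n = 48 per group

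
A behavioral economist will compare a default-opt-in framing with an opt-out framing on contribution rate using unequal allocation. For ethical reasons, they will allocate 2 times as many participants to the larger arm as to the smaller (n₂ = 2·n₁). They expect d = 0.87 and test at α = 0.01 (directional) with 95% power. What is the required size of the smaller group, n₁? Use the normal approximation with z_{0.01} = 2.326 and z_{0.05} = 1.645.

With allocation ratio k = n₂/n₁ = 2, Var(x̄₁−x̄₂) = σ²(1/n₁ + 1/(k·n₁)) = σ²·(k+1)/(k·n₁).
So n₁ = (1 + 1/k)·((z_{α} + z_β)/d)² = 1.500 × (3.971/0.87)².
n₁ = 1.500 × 20.83 = 31.3.
Round up: n₁ = 32, giving n₂ = 2 × 32 = 64.

n₁ = 32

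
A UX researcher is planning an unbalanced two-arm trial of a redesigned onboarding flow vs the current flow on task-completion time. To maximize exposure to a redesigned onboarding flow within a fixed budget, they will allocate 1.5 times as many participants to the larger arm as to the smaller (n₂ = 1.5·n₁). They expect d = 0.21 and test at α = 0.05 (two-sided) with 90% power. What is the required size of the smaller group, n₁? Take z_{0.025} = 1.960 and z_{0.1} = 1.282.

With allocation ratio k = n₂/n₁ = 1.5, Var(x̄₁−x̄₂) = σ²(1/n₁ + 1/(k·n₁)) = σ²·(k+1)/(k·n₁).
So n₁ = (1 + 1/k)·((z_{α/2} + z_β)/d)² = 1.667 × (3.242/0.21)².
n₁ = 1.667 × 238.33 = 397.2.
Round up: n₁ = 398, giving n₂ = 1.5 × 398 = 597.

n₁ = 398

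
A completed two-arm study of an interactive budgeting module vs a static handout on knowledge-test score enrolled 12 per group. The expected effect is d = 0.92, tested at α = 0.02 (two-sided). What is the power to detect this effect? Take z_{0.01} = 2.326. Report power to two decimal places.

power ≈ 0.47

For two equal groups, power = Φ(d·√(n/2) − z_{α/2}).
d·√(n/2) = 0.92 × √(12/2) = 0.92 × 2.449 = 2.254.
z_β = 2.254 − 2.326 = -0.072.
Power = Φ(-0.072) = 0.471.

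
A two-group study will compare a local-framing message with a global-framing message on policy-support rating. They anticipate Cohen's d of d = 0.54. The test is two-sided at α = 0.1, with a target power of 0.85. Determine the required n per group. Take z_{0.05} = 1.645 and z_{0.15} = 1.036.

n = 50 per group

For two independent groups with equal n: n = 2·((z_{α/2} + z_β) / d)².
z_{α/2} + z_β = 1.645 + 1.036 = 2.681.
n = 2 × (2.681 / 0.54)² = 2 × 4.965² = 2 × 24.65 = 49.3.
Round up to the next whole participant.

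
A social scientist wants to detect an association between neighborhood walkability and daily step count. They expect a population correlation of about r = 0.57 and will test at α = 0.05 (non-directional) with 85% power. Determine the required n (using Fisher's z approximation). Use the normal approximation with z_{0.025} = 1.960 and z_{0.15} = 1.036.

n = 25

Fisher's z: C = ½·ln((1+r)/(1−r)) = ½·ln(3.6512) = 0.6475.
n = ((z_{α/2} + z_β)/C)² + 3.
(1.960 + 1.036) / 0.6475 = 2.996 / 0.6475 = 4.627.
n = 4.627² + 3 = 21.41 + 3 = 24.4.
Round up.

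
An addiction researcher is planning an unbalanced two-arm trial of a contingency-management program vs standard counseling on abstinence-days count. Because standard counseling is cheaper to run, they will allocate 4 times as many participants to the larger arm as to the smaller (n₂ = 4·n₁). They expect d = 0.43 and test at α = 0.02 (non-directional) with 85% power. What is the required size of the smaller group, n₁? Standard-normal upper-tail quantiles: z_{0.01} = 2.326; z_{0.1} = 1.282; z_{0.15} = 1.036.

n₁ = 77

With allocation ratio k = n₂/n₁ = 4, Var(x̄₁−x̄₂) = σ²(1/n₁ + 1/(k·n₁)) = σ²·(k+1)/(k·n₁).
So n₁ = (1 + 1/k)·((z_{α/2} + z_β)/d)² = 1.250 × (3.362/0.43)².
n₁ = 1.250 × 61.13 = 76.4.
Round up: n₁ = 77, giving n₂ = 4 × 77 = 308.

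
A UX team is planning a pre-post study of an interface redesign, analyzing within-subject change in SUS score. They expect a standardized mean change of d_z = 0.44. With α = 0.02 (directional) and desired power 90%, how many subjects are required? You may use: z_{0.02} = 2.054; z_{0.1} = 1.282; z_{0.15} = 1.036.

n = 58 pairs

For a paired (one-sample on differences) test: n = ((z_{α} + z_β) / d)².
z_{α} + z_β = 2.054 + 1.282 = 3.336.
n = (3.336 / 0.44)² = 7.582² = 57.48.
Round up.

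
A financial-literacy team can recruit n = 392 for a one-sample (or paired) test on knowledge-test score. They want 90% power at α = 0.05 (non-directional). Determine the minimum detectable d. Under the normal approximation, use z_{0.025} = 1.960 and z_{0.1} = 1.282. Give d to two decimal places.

d_min ≈ 0.16

For a single sample (or paired design) of n = 392: d_min = (z_{α/2} + z_β)/√n.
z-sum = 1.960 + 1.282 = 3.242.
d_min = 3.242 / √392 = 3.242 / 19.799 = 0.164.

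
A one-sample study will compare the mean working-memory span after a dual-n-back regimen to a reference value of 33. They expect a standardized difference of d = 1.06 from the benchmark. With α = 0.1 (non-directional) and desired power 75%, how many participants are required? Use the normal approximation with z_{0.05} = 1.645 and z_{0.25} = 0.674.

n = 5

For a one-sample test: n = ((z_{α/2} + z_β) / d)².
z_{α/2} + z_β = 1.645 + 0.674 = 2.319.
n = (2.319 / 1.06)² = 2.188² = 4.79.
Round up.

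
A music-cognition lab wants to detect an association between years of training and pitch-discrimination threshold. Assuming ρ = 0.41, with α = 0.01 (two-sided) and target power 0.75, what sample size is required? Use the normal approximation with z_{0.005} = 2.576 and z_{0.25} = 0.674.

Fisher's z: C = ½·ln((1+r)/(1−r)) = ½·ln(2.3898) = 0.4356.
n = ((z_{α/2} + z_β)/C)² + 3.
(2.576 + 0.674) / 0.4356 = 3.250 / 0.4356 = 7.461.
n = 7.461² + 3 = 55.67 + 3 = 58.7.
Round up.

n = 59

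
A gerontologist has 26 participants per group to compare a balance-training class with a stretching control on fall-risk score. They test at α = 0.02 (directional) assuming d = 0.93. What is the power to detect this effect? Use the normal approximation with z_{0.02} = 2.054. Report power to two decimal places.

power ≈ 0.90

For two equal groups, power = Φ(d·√(n/2) − z_{α}).
d·√(n/2) = 0.93 × √(26/2) = 0.93 × 3.606 = 3.353.
z_β = 3.353 − 2.054 = 1.299.
Power = Φ(1.299) = 0.903.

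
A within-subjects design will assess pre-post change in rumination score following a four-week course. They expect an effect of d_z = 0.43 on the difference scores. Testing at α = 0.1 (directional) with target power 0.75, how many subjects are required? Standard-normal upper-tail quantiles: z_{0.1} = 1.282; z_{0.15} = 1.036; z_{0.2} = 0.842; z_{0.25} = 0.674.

For a paired (one-sample on differences) test: n = ((z_{α} + z_β) / d)².
z_{α} + z_β = 1.282 + 0.674 = 1.956.
n = (1.956 / 0.43)² = 4.549² = 20.69.
Round up.

n = 21 pairs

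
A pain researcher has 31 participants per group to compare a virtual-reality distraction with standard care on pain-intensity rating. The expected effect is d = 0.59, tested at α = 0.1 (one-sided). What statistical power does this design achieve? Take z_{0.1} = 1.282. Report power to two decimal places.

For two equal groups, power = Φ(d·√(n/2) − z_{α}).
d·√(n/2) = 0.59 × √(31/2) = 0.59 × 3.937 = 2.323.
z_β = 2.323 − 1.282 = 1.041.
Power = Φ(1.041) = 0.851.

power ≈ 0.85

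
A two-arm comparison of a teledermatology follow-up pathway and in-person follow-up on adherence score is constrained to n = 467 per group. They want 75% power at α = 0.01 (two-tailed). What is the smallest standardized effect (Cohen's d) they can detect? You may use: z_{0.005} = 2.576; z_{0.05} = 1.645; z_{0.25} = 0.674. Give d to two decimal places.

d_min ≈ 0.21

For two independent groups of n = 467 each: d_min = (z_{α/2} + z_β)·√(2/n).
z-sum = 2.576 + 0.674 = 3.250.
d_min = 3.250 × √(2/467) = 3.250 × 0.0654 = 0.213.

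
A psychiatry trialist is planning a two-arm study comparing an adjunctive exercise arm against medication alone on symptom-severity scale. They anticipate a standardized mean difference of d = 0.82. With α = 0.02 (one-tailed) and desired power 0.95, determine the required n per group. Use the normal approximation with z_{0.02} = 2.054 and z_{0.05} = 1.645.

For two independent groups with equal n: n = 2·((z_{α} + z_β) / d)².
z_{α} + z_β = 2.054 + 1.645 = 3.699.
n = 2 × (3.699 / 0.82)² = 2 × 4.511² = 2 × 20.35 = 40.7.
Round up to the next whole participant.

n = 41 per group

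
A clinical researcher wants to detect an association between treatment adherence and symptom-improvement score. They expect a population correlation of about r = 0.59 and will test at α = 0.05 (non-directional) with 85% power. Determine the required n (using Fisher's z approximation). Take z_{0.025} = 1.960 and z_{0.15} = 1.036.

n = 23

Fisher's z: C = ½·ln((1+r)/(1−r)) = ½·ln(3.8780) = 0.6777.
n = ((z_{α/2} + z_β)/C)² + 3.
(1.960 + 1.036) / 0.6777 = 2.996 / 0.6777 = 4.421.
n = 4.421² + 3 = 19.54 + 3 = 22.5.
Round up.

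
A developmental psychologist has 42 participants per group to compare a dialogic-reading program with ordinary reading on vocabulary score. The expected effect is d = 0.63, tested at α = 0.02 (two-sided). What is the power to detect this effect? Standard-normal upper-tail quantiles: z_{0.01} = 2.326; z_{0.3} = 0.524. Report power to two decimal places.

For two equal groups, power = Φ(d·√(n/2) − z_{α/2}).
d·√(n/2) = 0.63 × √(42/2) = 0.63 × 4.583 = 2.887.
z_β = 2.887 − 2.326 = 0.561.
Power = Φ(0.561) = 0.713.

power ≈ 0.71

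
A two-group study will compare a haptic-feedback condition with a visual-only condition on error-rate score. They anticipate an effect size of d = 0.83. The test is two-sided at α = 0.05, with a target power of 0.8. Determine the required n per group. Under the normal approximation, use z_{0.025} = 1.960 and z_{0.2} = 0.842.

n = 23 per group

For two independent groups with equal n: n = 2·((z_{α/2} + z_β) / d)².
z_{α/2} + z_β = 1.960 + 0.842 = 2.802.
n = 2 × (2.802 / 0.83)² = 2 × 3.376² = 2 × 11.40 = 22.8.
Round up to the next whole participant.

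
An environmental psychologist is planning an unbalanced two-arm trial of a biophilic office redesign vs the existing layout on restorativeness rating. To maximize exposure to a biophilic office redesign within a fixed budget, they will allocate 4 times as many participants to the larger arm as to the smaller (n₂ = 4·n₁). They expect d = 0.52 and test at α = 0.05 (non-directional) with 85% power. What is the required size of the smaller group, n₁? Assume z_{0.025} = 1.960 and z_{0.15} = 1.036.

With allocation ratio k = n₂/n₁ = 4, Var(x̄₁−x̄₂) = σ²(1/n₁ + 1/(k·n₁)) = σ²·(k+1)/(k·n₁).
So n₁ = (1 + 1/k)·((z_{α/2} + z_β)/d)² = 1.250 × (2.996/0.52)².
n₁ = 1.250 × 33.20 = 41.5.
Round up: n₁ = 42, giving n₂ = 4 × 42 = 168.

n₁ = 42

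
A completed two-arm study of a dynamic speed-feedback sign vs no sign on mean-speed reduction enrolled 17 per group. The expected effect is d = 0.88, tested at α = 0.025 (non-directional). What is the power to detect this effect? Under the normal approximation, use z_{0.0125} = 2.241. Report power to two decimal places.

power ≈ 0.63

For two equal groups, power = Φ(d·√(n/2) − z_{α/2}).
d·√(n/2) = 0.88 × √(17/2) = 0.88 × 2.915 = 2.566.
z_β = 2.566 − 2.241 = 0.325.
Power = Φ(0.325) = 0.627.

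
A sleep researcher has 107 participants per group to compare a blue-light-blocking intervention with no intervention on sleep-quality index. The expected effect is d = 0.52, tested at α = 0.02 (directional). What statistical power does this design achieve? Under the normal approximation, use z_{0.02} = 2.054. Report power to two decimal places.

For two equal groups, power = Φ(d·√(n/2) − z_{α}).
d·√(n/2) = 0.52 × √(107/2) = 0.52 × 7.314 = 3.803.
z_β = 3.803 − 2.054 = 1.749.
Power = Φ(1.749) = 0.960.

power ≈ 0.96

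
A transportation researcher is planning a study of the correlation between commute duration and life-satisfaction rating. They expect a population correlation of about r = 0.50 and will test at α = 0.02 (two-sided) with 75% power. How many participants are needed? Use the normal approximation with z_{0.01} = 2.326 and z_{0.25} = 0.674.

n = 33

Fisher's z: C = ½·ln((1+r)/(1−r)) = ½·ln(3.0000) = 0.5493.
n = ((z_{α/2} + z_β)/C)² + 3.
(2.326 + 0.674) / 0.5493 = 3.000 / 0.5493 = 5.461.
n = 5.461² + 3 = 29.83 + 3 = 32.8.
Round up.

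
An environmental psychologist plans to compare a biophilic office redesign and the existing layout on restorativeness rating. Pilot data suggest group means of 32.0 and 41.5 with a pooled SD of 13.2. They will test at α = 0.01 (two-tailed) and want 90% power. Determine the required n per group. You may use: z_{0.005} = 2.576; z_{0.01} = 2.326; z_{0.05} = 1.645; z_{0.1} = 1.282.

Cohen's d = |M₁ − M₂| / SD_pooled = |32.0 − 41.5| / 13.2 = 9.5 / 13.2 = 0.720.
For two independent groups with equal n: n = 2·((z_{α/2} + z_β) / d)².
z_{α/2} + z_β = 2.576 + 1.282 = 3.858.
n = 2 × (3.858 / 0.720)² = 2 × 5.358² = 2 × 28.71 = 57.4.
Round up to the next whole participant.

n = 58 per group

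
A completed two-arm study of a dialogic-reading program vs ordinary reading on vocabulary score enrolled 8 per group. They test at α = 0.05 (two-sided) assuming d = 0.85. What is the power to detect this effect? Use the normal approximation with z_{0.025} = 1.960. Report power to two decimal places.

power ≈ 0.40

For two equal groups, power = Φ(d·√(n/2) − z_{α/2}).
d·√(n/2) = 0.85 × √(8/2) = 0.85 × 2.000 = 1.700.
z_β = 1.700 − 1.960 = -0.260.
Power = Φ(-0.260) = 0.397.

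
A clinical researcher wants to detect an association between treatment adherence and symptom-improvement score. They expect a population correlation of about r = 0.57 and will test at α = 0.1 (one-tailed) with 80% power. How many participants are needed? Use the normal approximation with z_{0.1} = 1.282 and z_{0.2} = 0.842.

n = 14

Fisher's z: C = ½·ln((1+r)/(1−r)) = ½·ln(3.6512) = 0.6475.
n = ((z_{α} + z_β)/C)² + 3.
(1.282 + 0.842) / 0.6475 = 2.124 / 0.6475 = 3.280.
n = 3.280² + 3 = 10.76 + 3 = 13.8.
Round up.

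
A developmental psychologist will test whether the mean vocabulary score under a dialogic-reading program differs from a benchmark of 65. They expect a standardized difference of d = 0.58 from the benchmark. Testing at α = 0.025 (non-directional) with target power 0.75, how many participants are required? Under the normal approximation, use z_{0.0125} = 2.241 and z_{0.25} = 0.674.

n = 26

For a one-sample test: n = ((z_{α/2} + z_β) / d)².
z_{α/2} + z_β = 2.241 + 0.674 = 2.915.
n = (2.915 / 0.58)² = 5.026² = 25.26.
Round up.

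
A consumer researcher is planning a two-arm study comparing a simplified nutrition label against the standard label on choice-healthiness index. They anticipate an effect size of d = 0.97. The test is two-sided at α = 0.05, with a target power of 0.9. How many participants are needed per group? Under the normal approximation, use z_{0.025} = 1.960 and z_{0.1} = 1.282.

n = 23 per group

For two independent groups with equal n: n = 2·((z_{α/2} + z_β) / d)².
z_{α/2} + z_β = 1.960 + 1.282 = 3.242.
n = 2 × (3.242 / 0.97)² = 2 × 3.342² = 2 × 11.17 = 22.3.
Round up to the next whole participant.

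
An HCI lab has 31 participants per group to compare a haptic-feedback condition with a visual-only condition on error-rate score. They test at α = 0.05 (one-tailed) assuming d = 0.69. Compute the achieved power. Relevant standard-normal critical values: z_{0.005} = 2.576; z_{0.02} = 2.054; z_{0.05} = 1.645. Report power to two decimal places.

power ≈ 0.86

For two equal groups, power = Φ(d·√(n/2) − z_{α}).
d·√(n/2) = 0.69 × √(31/2) = 0.69 × 3.937 = 2.717.
z_β = 2.717 − 1.645 = 1.072.
Power = Φ(1.072) = 0.858.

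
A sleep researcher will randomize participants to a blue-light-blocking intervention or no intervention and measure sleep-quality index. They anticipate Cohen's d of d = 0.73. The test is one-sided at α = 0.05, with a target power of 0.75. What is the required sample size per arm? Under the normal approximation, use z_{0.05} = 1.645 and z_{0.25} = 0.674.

For two independent groups with equal n: n = 2·((z_{α} + z_β) / d)².
z_{α} + z_β = 1.645 + 0.674 = 2.319.
n = 2 × (2.319 / 0.73)² = 2 × 3.177² = 2 × 10.09 = 20.2.
Round up to the next whole participant.

n = 21 per group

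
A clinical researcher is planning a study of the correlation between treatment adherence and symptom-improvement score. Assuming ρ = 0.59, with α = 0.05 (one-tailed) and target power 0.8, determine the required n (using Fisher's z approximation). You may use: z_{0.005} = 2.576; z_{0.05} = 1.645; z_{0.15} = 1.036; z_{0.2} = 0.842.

Fisher's z: C = ½·ln((1+r)/(1−r)) = ½·ln(3.8780) = 0.6777.
n = ((z_{α} + z_β)/C)² + 3.
(1.645 + 0.842) / 0.6777 = 2.487 / 0.6777 = 3.670.
n = 3.670² + 3 = 13.47 + 3 = 16.5.
Round up.

n = 17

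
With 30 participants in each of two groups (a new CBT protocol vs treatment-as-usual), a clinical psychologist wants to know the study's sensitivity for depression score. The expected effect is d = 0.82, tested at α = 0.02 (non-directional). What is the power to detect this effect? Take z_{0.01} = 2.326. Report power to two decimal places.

For two equal groups, power = Φ(d·√(n/2) − z_{α/2}).
d·√(n/2) = 0.82 × √(30/2) = 0.82 × 3.873 = 3.176.
z_β = 3.176 − 2.326 = 0.850.
Power = Φ(0.850) = 0.802.

power ≈ 0.80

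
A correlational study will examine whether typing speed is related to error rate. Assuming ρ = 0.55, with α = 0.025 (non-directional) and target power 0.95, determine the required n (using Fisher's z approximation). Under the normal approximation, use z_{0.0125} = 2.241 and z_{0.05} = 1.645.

n = 43

Fisher's z: C = ½·ln((1+r)/(1−r)) = ½·ln(3.4444) = 0.6184.
n = ((z_{α/2} + z_β)/C)² + 3.
(2.241 + 1.645) / 0.6184 = 3.886 / 0.6184 = 6.284.
n = 6.284² + 3 = 39.49 + 3 = 42.5.
Round up.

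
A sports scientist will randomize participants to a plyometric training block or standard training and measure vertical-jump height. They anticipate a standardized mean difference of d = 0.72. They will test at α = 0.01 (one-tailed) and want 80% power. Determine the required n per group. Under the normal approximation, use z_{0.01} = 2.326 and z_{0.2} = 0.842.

For two independent groups with equal n: n = 2·((z_{α} + z_β) / d)².
z_{α} + z_β = 2.326 + 0.842 = 3.168.
n = 2 × (3.168 / 0.72)² = 2 × 4.400² = 2 × 19.36 = 38.7.
Round up to the next whole participant.

n = 39 per group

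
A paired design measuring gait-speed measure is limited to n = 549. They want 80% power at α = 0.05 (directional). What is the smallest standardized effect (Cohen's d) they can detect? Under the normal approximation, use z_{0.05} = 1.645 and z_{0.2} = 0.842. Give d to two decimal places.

For a single sample (or paired design) of n = 549: d_min = (z_{α} + z_β)/√n.
z-sum = 1.645 + 0.842 = 2.487.
d_min = 2.487 / √549 = 2.487 / 23.431 = 0.106.

d_min ≈ 0.11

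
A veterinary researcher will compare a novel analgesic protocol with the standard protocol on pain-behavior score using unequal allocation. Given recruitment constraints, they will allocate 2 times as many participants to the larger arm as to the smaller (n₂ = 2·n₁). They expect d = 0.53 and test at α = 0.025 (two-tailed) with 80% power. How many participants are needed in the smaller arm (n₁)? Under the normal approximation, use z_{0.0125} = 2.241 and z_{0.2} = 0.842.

With allocation ratio k = n₂/n₁ = 2, Var(x̄₁−x̄₂) = σ²(1/n₁ + 1/(k·n₁)) = σ²·(k+1)/(k·n₁).
So n₁ = (1 + 1/k)·((z_{α/2} + z_β)/d)² = 1.500 × (3.083/0.53)².
n₁ = 1.500 × 33.84 = 50.8.
Round up: n₁ = 51, giving n₂ = 2 × 51 = 102.

n₁ = 51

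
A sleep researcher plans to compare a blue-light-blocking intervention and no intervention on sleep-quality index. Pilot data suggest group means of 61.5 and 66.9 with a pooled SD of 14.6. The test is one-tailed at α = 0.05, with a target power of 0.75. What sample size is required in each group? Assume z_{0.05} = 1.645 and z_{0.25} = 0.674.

n = 79 per group

Cohen's d = |M₁ − M₂| / SD_pooled = |61.5 − 66.9| / 14.6 = 5.4 / 14.6 = 0.370.
For two independent groups with equal n: n = 2·((z_{α} + z_β) / d)².
z_{α} + z_β = 1.645 + 0.674 = 2.319.
n = 2 × (2.319 / 0.370)² = 2 × 6.268² = 2 × 39.28 = 78.6.
Round up to the next whole participant.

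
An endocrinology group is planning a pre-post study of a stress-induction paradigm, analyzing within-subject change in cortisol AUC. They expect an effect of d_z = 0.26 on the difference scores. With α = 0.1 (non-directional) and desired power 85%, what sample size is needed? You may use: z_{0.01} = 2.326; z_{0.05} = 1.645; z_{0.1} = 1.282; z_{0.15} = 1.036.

For a paired (one-sample on differences) test: n = ((z_{α/2} + z_β) / d)².
z_{α/2} + z_β = 1.645 + 1.036 = 2.681.
n = (2.681 / 0.26)² = 10.312² = 106.33.
Round up.

n = 107 pairs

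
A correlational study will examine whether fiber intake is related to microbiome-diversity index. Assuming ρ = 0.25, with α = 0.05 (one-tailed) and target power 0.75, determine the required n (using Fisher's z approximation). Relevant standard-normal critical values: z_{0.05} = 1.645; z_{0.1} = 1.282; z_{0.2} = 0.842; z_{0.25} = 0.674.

n = 86

Fisher's z: C = ½·ln((1+r)/(1−r)) = ½·ln(1.6667) = 0.2554.
n = ((z_{α} + z_β)/C)² + 3.
(1.645 + 0.674) / 0.2554 = 2.319 / 0.2554 = 9.080.
n = 9.080² + 3 = 82.44 + 3 = 85.4.
Round up.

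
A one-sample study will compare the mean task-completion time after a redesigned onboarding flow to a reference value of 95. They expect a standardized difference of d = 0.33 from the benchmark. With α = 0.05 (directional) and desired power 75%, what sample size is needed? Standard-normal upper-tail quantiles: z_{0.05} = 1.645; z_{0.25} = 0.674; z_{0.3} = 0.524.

For a one-sample test: n = ((z_{α} + z_β) / d)².
z_{α} + z_β = 1.645 + 0.674 = 2.319.
n = (2.319 / 0.33)² = 7.027² = 49.38.
Round up.

n = 50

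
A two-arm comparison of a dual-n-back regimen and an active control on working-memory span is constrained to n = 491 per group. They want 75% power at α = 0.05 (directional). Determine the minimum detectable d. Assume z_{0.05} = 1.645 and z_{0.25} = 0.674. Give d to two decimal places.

For two independent groups of n = 491 each: d_min = (z_{α} + z_β)·√(2/n).
z-sum = 1.645 + 0.674 = 2.319.
d_min = 2.319 × √(2/491) = 2.319 × 0.0638 = 0.148.

d_min ≈ 0.15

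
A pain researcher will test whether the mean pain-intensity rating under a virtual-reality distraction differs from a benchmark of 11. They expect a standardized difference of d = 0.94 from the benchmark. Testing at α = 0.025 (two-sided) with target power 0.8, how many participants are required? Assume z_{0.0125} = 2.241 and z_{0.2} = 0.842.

n = 11

For a one-sample test: n = ((z_{α/2} + z_β) / d)².
z_{α/2} + z_β = 2.241 + 0.842 = 3.083.
n = (3.083 / 0.94)² = 3.280² = 10.76.
Round up.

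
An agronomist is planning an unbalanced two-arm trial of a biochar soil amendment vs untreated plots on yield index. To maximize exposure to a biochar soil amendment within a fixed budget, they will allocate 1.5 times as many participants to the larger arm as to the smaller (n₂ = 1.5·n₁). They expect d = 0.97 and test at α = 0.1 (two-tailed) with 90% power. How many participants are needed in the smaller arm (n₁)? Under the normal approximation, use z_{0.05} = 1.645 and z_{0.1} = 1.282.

n₁ = 16

With allocation ratio k = n₂/n₁ = 1.5, Var(x̄₁−x̄₂) = σ²(1/n₁ + 1/(k·n₁)) = σ²·(k+1)/(k·n₁).
So n₁ = (1 + 1/k)·((z_{α/2} + z_β)/d)² = 1.667 × (2.927/0.97)².
n₁ = 1.667 × 9.11 = 15.2.
Round up: n₁ = 16, giving n₂ = 1.5 × 16 = 24.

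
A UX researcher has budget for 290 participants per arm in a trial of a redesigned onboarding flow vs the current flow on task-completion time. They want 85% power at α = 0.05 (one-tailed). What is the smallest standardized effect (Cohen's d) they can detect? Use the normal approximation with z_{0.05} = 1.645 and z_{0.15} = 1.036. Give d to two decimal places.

For two independent groups of n = 290 each: d_min = (z_{α} + z_β)·√(2/n).
z-sum = 1.645 + 1.036 = 2.681.
d_min = 2.681 × √(2/290) = 2.681 × 0.0830 = 0.223.

d_min ≈ 0.22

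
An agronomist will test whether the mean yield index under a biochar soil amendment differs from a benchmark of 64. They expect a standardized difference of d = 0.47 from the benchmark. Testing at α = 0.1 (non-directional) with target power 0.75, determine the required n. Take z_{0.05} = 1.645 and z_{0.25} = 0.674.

For a one-sample test: n = ((z_{α/2} + z_β) / d)².
z_{α/2} + z_β = 1.645 + 0.674 = 2.319.
n = (2.319 / 0.47)² = 4.934² = 24.34.
Round up.

n = 25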